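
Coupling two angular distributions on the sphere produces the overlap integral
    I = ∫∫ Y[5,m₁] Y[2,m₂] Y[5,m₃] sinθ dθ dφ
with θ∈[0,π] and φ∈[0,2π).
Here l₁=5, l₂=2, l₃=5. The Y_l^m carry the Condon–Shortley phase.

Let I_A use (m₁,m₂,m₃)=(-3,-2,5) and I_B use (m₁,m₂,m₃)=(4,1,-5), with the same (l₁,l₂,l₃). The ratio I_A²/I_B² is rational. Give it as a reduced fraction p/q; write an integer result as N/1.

2/9

Same 5,2,5: normalisation and zero-m 3j drop out of the ratio.
A: Δ: 2! 8! 2! / 13! → 1/38610; sum: t=0:+1/161280 = 1/161280; 3j²(5 2 5; -3 -2 5) = Δ·Π!·Σ² = 1/143  (sign +1)
B: Δ: 2! 8! 2! / 13! → 1/38610; sum: t=1:−1/80640 = -1/80640; 3j²(5 2 5; 4 1 -5) = Δ·Π!·Σ² = 9/286  (sign -1)
I_A²/I_B² = (1/143)/(9/286) = 2/9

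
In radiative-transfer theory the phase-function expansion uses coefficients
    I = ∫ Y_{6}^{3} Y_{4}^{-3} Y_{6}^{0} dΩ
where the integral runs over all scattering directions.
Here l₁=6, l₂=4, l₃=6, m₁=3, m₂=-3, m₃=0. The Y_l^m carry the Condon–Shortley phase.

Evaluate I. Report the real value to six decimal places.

m-sum 0 ✓  L=16 even ✓  2≤6≤10 ✓
Π(2lᵢ+1) = 13×9×13 = 1521
triangle coeff Δ(6,4,6) = 1/15315300
Σ_t [0,4]: t=0:+1/829440 t=1:−1/25920 t=2:+1/9216 t=3:−1/25920 t=4:+1/829440 = 7/207360
(3j)²=28/2431 [(6 4 6; 0 0 0)], sign=+1
Σ_t [0,1]: t=0:+1/103680 t=1:−1/207360 = 1/207360
(3j)²=21/2431 [(6 4 6; 3 -3 0)], sign=+1
⇒ 4πI² = 5292/34969
I = (+1)√(5292/34969/(4π)) = 0.10973960

0.109740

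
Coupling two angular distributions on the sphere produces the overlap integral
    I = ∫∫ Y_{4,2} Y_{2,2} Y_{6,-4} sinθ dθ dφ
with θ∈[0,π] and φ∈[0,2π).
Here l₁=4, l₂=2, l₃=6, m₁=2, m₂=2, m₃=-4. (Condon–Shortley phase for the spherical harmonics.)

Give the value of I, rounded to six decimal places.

m-sum 0 ✓  L=12 even ✓  2≤6≤6 ✓
Π(2lᵢ+1) = 9×5×13 = 585
triangle coeff Δ(4,2,6) = 1/6435
Σ_t [0,0]: t=0:+1/2304 = 1/2304
(3j)²=5/143 [(4 2 6; 0 0 0)], sign=+1
Σ_t [0,0]: t=0:+1/34560 = 1/34560
(3j)²=14/429 [(4 2 6; 2 2 -4)], sign=+1
⇒ 4πI² = 1050/1573
I = (+1)√(1050/1573/(4π)) = 0.23047581

0.230476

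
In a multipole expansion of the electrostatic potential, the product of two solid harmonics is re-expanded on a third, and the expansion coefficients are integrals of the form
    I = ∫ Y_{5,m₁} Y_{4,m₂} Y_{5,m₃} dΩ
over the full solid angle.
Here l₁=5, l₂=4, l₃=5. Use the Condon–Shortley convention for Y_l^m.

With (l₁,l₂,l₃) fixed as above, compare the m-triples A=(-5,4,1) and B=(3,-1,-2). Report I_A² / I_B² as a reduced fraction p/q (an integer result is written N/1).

Shared (l₁,l₂,l₃)=(5,4,5): N and (l;000)² cancel in I_A²/I_B².
A: Δ = 4!·6!·4!/15! = 1/3153150; Racah Σ t=4..4: t=4:+1/414720 = 1/414720; ⇒ 3j(5 4 5; -5 4 1)² = 2/429, sgn +1
B: Δ = 4!·6!·4!/15! = 1/3153150; Racah Σ t=0..2: t=0:+1/6912 t=1:−1/2880 t=2:+1/17280 = -1/6912; ⇒ 3j(5 4 5; 3 -1 -2)² = 5/429, sgn +1
I_A²/I_B² = (2/429)/(5/429) = 2/5

2/5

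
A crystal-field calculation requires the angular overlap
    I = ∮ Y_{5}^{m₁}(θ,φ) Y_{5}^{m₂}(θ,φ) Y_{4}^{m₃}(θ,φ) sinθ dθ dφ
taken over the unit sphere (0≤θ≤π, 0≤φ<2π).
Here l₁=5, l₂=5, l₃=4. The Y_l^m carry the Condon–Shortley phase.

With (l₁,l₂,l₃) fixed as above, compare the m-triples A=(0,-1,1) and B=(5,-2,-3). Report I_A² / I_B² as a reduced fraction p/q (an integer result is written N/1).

1/7

l's match ⇒ only the (l;m) 3-j factors differ between A and B.
A: triangle coeff Δ(5,5,4) = 1/3153150; Σ_t [1,4]: t=1:−1/17280 t=2:+1/1152 t=3:−1/864 t=4:+1/6912 = -7/34560; (3j)²=1/429 [(5 5 4; 0 -1 1)], sign=+1
B: triangle coeff Δ(5,5,4) = 1/3153150; Σ_t [0,0]: t=0:+1/103680 = 1/103680; (3j)²=7/429 [(5 5 4; 5 -2 -3)], sign=-1
I_A²/I_B² = (1/429)/(7/429) = 1/7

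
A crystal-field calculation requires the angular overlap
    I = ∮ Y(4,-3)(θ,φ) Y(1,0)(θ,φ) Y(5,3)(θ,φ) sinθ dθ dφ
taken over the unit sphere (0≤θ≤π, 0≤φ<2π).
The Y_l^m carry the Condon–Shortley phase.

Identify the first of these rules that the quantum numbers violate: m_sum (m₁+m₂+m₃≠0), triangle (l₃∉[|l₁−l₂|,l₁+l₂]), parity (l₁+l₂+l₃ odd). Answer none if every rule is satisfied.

none

m₁+m₂+m₃ = -3 + 0 + 3 = 0  ✓
triangle: |4−1|=3 ≤ l₃=5 ≤ 4+1=5  ✓
parity: l₁+l₂+l₃ = 10 is even  ✓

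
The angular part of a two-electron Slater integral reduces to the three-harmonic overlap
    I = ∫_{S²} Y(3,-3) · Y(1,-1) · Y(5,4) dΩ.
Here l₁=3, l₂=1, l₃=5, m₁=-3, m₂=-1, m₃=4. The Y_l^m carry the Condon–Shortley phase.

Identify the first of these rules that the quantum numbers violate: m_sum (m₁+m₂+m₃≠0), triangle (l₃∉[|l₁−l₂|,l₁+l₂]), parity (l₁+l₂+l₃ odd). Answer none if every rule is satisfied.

triangle

Σmᵢ = 0  ✓
l₃∈[|l₁−l₂|,l₁+l₂]=[2,4], have l₃=5  ✗
Σlᵢ = 9 ⇒ odd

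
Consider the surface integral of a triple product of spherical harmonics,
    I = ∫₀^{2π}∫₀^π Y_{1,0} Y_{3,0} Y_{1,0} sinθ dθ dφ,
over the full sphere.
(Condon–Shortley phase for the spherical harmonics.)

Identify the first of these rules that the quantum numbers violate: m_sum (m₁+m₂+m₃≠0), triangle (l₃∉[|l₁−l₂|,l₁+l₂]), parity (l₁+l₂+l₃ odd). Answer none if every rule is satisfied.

azimuthal sum: 0 + 0 + 0 = 0  ✓
2 ≤ 1 ≤ 4 (triangle on l)  ✗
L = 1 + 3 + 1 = 5 (odd)

triangle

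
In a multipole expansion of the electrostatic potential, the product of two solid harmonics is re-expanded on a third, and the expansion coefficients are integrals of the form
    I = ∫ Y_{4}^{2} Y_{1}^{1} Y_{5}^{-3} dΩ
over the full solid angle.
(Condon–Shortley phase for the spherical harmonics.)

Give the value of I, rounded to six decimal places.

-0.259847

Checks pass: Σm=0; 10 even; l₃=5∈[3,5].
(2·4+1)(2·1+1)(2·5+1) = 297
Δ: 0! 8! 2! / 11! → 1/495
sum: t=0:+1/576 = 1/576
3j²(4 1 5; 0 0 0) = Δ·Π!·Σ² = 5/99  (sign -1)
sum: t=0:+1/2880 = 1/2880
3j²(4 1 5; 2 1 -3) = Δ·Π!·Σ² = 28/495  (sign +1)
combine: 4πI² = 297·5/99·28/495 = 28/33
take √, sign -1: I = -0.25984664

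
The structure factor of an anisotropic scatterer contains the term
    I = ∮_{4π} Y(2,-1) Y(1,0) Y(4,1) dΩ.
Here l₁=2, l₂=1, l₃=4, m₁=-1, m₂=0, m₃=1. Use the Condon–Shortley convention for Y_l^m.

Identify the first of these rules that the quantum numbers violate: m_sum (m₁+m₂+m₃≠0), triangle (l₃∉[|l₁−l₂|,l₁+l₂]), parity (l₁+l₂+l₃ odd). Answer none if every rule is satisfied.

azimuthal sum: -1 + 0 + 1 = 0  ✓
1 ≤ 4 ≤ 3 (triangle on l)  ✗
L = 2 + 1 + 4 = 7 (odd)

triangle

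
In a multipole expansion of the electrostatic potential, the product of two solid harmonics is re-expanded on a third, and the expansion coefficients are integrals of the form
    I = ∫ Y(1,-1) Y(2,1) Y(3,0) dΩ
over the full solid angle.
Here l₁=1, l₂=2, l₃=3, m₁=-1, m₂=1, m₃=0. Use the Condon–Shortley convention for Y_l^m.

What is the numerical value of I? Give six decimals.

Rules hold: Σm=0, L=6 even, 1≤3≤3.
N = 3·5·7 = 105
Δ = 0!·2!·4!/7! = 1/105
Racah Σ t=0..0: t=0:+1/4 = 1/4
⇒ 3j(1 2 3; 0 0 0)² = 3/35, sgn -1
Racah Σ t=0..0: t=0:+1/12 = 1/12
⇒ 3j(1 2 3; -1 1 0)² = 1/35, sgn -1
4πI² = N·(3j₀)²·(3jₘ)² = 9/35
I = +1·√(0.257143/4π) = 0.14304817

0.143048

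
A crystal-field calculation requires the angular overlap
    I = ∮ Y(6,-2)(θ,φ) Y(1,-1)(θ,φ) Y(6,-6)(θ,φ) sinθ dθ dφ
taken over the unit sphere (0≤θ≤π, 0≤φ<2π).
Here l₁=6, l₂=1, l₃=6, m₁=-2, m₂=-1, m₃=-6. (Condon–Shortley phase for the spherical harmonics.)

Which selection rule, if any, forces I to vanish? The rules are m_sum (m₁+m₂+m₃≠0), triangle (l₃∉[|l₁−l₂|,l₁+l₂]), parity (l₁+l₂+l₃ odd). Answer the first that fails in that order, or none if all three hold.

Σmᵢ = -9  ✗
l₃∈[|l₁−l₂|,l₁+l₂]=[5,7], have l₃=6
Σlᵢ = 13 ⇒ odd

m_sum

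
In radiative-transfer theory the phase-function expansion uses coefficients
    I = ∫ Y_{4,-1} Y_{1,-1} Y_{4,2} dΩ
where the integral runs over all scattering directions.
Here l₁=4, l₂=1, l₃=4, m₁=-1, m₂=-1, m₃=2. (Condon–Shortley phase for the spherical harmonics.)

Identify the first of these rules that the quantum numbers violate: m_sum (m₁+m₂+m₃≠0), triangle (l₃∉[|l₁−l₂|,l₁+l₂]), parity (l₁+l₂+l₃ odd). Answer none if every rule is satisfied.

parity

azimuthal sum: -1 − 1 + 2 = 0  ✓
3 ≤ 4 ≤ 5 (triangle on l)  ✓
L = 4 + 1 + 4 = 9 (odd)  ✗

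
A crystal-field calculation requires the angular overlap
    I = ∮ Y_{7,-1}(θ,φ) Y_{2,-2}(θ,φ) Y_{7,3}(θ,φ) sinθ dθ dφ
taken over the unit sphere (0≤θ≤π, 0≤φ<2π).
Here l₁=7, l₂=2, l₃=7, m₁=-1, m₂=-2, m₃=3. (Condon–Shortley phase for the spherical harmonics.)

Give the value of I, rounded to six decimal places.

0.181642

Rules hold: Σm=0, L=16 even, 5≤7≤9.
N = 15·5·15 = 1125
Δ = 2!·12!·2!/17! = 1/185640
Racah Σ t=0..2: t=0:+1/2419200 t=1:−1/518400 t=2:+1/2419200 = -1/907200
⇒ 3j(7 2 7; 0 0 0)² = 56/3315, sgn +1
Racah Σ t=0..0: t=0:+1/3870720 = 1/3870720
⇒ 3j(7 2 7; -1 -2 3)² = 135/6188, sgn +1
4πI² = N·(3j₀)²·(3jₘ)² = 20250/48841
I = +1·√(0.414611/4π) = 0.18164160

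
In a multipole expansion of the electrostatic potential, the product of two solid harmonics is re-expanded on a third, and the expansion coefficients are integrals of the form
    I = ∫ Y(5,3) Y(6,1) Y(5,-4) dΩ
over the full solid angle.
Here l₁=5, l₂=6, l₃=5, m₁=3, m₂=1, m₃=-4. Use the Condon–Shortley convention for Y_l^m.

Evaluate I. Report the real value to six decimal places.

Checks pass: Σm=0; 16 even; l₃=5∈[1,11].
(2·5+1)(2·6+1)(2·5+1) = 1573
Δ: 6! 4! 6! / 17! → 1/28588560
sum: t=1:−1/345600 t=2:+1/13824 t=3:−1/5184 t=4:+1/13824 t=5:−1/345600 = -7/129600
3j²(5 6 5; 0 0 0) = Δ·Π!·Σ² = 80/7293  (sign +1)
sum: t=1:−1/518400 t=2:+1/138240 = 11/2073600
3j²(5 6 5; 3 1 -4) = Δ·Π!·Σ² = 77/4420  (sign -1)
combine: 4πI² = 1573·80/7293·77/4420 = 3388/11271
take √, sign -1: I = -0.15466268

-0.154663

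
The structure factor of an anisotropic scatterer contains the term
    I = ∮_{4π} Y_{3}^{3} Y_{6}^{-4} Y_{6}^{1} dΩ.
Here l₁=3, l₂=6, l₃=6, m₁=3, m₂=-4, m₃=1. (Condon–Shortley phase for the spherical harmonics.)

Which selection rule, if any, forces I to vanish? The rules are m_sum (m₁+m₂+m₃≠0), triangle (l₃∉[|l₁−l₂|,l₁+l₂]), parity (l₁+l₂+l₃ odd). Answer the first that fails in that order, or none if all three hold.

Σmᵢ = 0  ✓
l₃∈[|l₁−l₂|,l₁+l₂]=[3,9], have l₃=6  ✓
Σlᵢ = 15 ⇒ odd  ✗

parity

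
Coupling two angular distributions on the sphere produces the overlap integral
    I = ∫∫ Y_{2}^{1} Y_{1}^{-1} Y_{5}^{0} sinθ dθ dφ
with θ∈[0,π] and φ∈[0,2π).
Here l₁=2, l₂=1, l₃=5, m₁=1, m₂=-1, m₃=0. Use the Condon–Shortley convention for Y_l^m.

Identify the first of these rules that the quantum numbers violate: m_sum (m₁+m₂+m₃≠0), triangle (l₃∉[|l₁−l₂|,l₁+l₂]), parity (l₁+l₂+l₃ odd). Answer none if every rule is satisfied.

Σmᵢ = 0  ✓
l₃∈[|l₁−l₂|,l₁+l₂]=[1,3], have l₃=5  ✗
Σlᵢ = 8 ⇒ even

triangle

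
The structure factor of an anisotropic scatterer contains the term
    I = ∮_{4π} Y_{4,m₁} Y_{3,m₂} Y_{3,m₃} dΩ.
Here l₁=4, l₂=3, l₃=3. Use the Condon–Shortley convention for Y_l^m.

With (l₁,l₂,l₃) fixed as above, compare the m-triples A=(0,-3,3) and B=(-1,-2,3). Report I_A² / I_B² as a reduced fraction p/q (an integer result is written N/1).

l's match ⇒ only the (l;m) 3-j factors differ between A and B.
A: triangle coeff Δ(4,3,3) = 1/34650; Σ_t [0,0]: t=0:+1/1152 = 1/1152; (3j)²=1/154 [(4 3 3; 0 -3 3)], sign=+1
B: triangle coeff Δ(4,3,3) = 1/34650; Σ_t [1,1]: t=1:−1/288 = -1/288; (3j)²=5/231 [(4 3 3; -1 -2 3)], sign=-1
I_A²/I_B² = (1/154)/(5/231) = 3/10

3/10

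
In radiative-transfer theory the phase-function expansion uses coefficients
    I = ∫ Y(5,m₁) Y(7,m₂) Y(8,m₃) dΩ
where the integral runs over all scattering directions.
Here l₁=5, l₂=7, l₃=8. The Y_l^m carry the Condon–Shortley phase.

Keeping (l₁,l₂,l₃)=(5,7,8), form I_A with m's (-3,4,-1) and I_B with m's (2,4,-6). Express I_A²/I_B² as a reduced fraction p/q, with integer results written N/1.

Same 5,7,8: normalisation and zero-m 3j drop out of the ratio.
A: Δ: 4! 6! 10! / 21! → 1/814773960; sum: t=2:+1/1045094400 t=3:−1/58060800 t=4:+1/34836480 = 13/1045094400; 3j²(5 7 8; -3 4 -1) = Δ·Π!·Σ² = 13/1938  (sign -1)
B: Δ: 4! 6! 10! / 21! → 1/814773960; sum: t=1:−1/1045094400 t=2:+1/174182400 t=3:−1/348364800 = 1/522547200; 3j²(5 7 8; 2 4 -6) = Δ·Π!·Σ² = 11/1938  (sign +1)
I_A²/I_B² = (13/1938)/(11/1938) = 13/11

13/11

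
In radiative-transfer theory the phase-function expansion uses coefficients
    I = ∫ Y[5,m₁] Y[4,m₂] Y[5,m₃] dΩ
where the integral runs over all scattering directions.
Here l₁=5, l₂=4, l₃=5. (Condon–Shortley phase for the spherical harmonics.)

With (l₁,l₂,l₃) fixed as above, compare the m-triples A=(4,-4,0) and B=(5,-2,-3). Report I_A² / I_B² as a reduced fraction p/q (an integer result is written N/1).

1/2

Same 5,4,5: normalisation and zero-m 3j drop out of the ratio.
A: Δ: 4! 6! 4! / 15! → 1/3153150; sum: t=0:+1/69120 = 1/69120; 3j²(5 4 5; 4 -4 0) = Δ·Π!·Σ² = 2/143  (sign -1)
B: Δ: 4! 6! 4! / 15! → 1/3153150; sum: t=0:+1/69120 = 1/69120; 3j²(5 4 5; 5 -2 -3) = Δ·Π!·Σ² = 4/143  (sign +1)
I_A²/I_B² = (2/143)/(4/143) = 1/2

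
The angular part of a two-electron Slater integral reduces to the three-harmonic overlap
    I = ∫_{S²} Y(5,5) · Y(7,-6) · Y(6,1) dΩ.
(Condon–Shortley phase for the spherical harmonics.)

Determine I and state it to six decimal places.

Rules hold: Σm=0, L=18 even, 2≤6≤12.
N = 11·15·13 = 2145
Δ = 6!·4!·8!/19! = 1/174594420
Racah Σ t=1..5: t=1:−1/4147200 t=2:+1/207360 t=3:−1/82944 t=4:+1/207360 t=5:−1/4147200 = -1/345600
⇒ 3j(5 7 6; 0 0 0)² = 420/46189, sgn -1
Racah Σ t=0..0: t=0:+1/87091200 = 1/87091200
⇒ 3j(5 7 6; 5 -6 1)² = 10/969, sgn -1
4πI² = N·(3j₀)²·(3jₘ)² = 21000/104329
I = +1·√(0.201286/4π) = 0.12656167

0.126562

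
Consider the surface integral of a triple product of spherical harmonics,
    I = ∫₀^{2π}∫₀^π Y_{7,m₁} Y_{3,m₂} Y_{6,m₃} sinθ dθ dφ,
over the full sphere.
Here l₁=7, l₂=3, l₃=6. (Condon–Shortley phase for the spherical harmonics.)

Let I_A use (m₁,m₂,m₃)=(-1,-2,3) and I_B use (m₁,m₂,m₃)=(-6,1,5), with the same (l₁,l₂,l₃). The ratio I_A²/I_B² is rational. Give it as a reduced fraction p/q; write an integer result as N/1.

2925/121

l's match ⇒ only the (l;m) 3-j factors differ between A and B.
A: triangle coeff Δ(7,3,6) = 1/2042040; Σ_t [0,1]: t=0:+1/1935360 t=1:−1/362880 = -13/5806080; (3j)²=195/10472 [(7 3 6; -1 -2 3)], sign=+1
B: triangle coeff Δ(7,3,6) = 1/2042040; Σ_t [3,4]: t=3:−1/21772800 t=4:+1/17418240 = 1/87091200; (3j)²=11/14280 [(7 3 6; -6 1 5)], sign=-1
I_A²/I_B² = (195/10472)/(11/14280) = 2925/121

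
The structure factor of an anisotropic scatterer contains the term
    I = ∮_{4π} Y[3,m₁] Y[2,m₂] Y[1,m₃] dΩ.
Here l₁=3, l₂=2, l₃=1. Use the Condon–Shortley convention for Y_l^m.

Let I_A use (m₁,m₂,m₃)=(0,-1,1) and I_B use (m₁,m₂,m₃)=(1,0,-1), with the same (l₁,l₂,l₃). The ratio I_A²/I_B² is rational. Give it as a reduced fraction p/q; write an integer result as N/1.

Same 3,2,1: normalisation and zero-m 3j drop out of the ratio.
A: Δ: 4! 2! 0! / 7! → 1/105; sum: t=1:−1/12 = -1/12; 3j²(3 2 1; 0 -1 1) = Δ·Π!·Σ² = 1/35  (sign -1)
B: Δ: 4! 2! 0! / 7! → 1/105; sum: t=2:+1/8 = 1/8; 3j²(3 2 1; 1 0 -1) = Δ·Π!·Σ² = 2/35  (sign +1)
I_A²/I_B² = (1/35)/(2/35) = 1/2

1/2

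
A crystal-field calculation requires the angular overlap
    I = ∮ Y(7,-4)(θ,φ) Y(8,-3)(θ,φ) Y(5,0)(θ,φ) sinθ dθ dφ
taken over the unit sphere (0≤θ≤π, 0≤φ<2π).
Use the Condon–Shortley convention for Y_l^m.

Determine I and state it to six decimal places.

Σmᵢ = -7 ≠ 0, so the φ-integral vanishes; I = 0

0.000000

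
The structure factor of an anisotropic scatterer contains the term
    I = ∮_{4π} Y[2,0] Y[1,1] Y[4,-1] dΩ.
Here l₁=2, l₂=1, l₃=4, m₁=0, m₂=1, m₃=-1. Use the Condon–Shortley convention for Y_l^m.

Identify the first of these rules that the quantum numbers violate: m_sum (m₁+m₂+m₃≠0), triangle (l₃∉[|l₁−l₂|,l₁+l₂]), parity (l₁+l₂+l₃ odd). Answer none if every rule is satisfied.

triangle

Σmᵢ = 0  ✓
l₃∈[|l₁−l₂|,l₁+l₂]=[1,3], have l₃=4  ✗
Σlᵢ = 7 ⇒ odd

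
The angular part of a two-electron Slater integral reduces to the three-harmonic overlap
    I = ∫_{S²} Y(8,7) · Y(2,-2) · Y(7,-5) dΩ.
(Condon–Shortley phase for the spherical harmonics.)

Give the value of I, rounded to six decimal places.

L=17 odd ⇒ parity kills the (l;000) factor ⇒ I = 0

0.000000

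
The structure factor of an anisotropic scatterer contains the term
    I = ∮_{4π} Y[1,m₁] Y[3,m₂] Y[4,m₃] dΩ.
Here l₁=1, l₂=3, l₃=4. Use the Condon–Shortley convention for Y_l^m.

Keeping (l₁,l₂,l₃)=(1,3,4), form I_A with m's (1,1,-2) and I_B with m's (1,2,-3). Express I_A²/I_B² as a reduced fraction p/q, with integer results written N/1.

5/7

l's match ⇒ only the (l;m) 3-j factors differ between A and B.
A: triangle coeff Δ(1,3,4) = 1/252; Σ_t [0,0]: t=0:+1/96 = 1/96; (3j)²=5/84 [(1 3 4; 1 1 -2)], sign=+1
B: triangle coeff Δ(1,3,4) = 1/252; Σ_t [0,0]: t=0:+1/240 = 1/240; (3j)²=1/12 [(1 3 4; 1 2 -3)], sign=-1
I_A²/I_B² = (5/84)/(1/12) = 5/7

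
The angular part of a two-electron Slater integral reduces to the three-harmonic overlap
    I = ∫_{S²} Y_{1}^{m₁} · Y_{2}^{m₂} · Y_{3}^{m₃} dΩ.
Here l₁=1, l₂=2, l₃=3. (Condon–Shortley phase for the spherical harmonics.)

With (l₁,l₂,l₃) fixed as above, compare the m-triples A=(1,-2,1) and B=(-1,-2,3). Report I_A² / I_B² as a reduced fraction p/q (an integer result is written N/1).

l's match ⇒ only the (l;m) 3-j factors differ between A and B.
A: triangle coeff Δ(1,2,3) = 1/105; Σ_t [0,0]: t=0:+1/48 = 1/48; (3j)²=1/105 [(1 2 3; 1 -2 1)], sign=+1
B: triangle coeff Δ(1,2,3) = 1/105; Σ_t [0,0]: t=0:+1/48 = 1/48; (3j)²=1/7 [(1 2 3; -1 -2 3)], sign=+1
I_A²/I_B² = (1/105)/(1/7) = 1/15

1/15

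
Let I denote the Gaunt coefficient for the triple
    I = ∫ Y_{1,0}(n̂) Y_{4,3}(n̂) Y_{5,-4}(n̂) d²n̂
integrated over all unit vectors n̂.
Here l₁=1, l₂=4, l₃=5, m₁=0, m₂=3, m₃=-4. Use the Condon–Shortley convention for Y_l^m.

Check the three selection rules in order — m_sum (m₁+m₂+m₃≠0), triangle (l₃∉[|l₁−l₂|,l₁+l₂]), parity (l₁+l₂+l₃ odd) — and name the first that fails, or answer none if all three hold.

azimuthal sum: 0 + 3 − 4 = -1  ✗
3 ≤ 5 ≤ 5 (triangle on l)
L = 1 + 4 + 5 = 10 (even)

m_sum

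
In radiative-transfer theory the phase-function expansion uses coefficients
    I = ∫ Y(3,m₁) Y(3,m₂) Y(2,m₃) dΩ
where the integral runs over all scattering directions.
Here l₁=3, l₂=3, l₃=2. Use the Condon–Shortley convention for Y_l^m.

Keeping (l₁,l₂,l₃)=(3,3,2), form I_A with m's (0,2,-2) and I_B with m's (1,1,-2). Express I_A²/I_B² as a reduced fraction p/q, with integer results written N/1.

5/6

l's match ⇒ only the (l;m) 3-j factors differ between A and B.
A: triangle coeff Δ(3,3,2) = 1/3780; Σ_t [3,3]: t=3:−1/24 = -1/24; (3j)²=1/21 [(3 3 2; 0 2 -2)], sign=-1
B: triangle coeff Δ(3,3,2) = 1/3780; Σ_t [2,2]: t=2:+1/16 = 1/16; (3j)²=2/35 [(3 3 2; 1 1 -2)], sign=+1
I_A²/I_B² = (1/21)/(2/35) = 5/6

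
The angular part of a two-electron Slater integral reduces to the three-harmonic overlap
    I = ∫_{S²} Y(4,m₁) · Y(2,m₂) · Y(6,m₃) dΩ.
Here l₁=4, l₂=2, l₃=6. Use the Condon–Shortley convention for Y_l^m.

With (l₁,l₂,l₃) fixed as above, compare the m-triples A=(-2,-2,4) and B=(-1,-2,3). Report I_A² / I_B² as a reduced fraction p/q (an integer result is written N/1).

l's match ⇒ only the (l;m) 3-j factors differ between A and B.
A: triangle coeff Δ(4,2,6) = 1/6435; Σ_t [0,0]: t=0:+1/34560 = 1/34560; (3j)²=14/429 [(4 2 6; -2 -2 4)], sign=+1
B: triangle coeff Δ(4,2,6) = 1/6435; Σ_t [0,0]: t=0:+1/17280 = 1/17280; (3j)²=14/715 [(4 2 6; -1 -2 3)], sign=-1
I_A²/I_B² = (14/429)/(14/715) = 5/3

5/3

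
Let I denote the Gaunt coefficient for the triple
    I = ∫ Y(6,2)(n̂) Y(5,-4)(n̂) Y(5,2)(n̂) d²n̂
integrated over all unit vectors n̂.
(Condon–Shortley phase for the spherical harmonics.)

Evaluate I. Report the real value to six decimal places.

m-sum 0 ✓  L=16 even ✓  1≤5≤11 ✓
Π(2lᵢ+1) = 13×11×11 = 1573
triangle coeff Δ(6,5,5) = 1/28588560
Σ_t [1,5]: t=1:−1/345600 t=2:+1/13824 t=3:−1/5184 t=4:+1/13824 t=5:−1/345600 = -7/129600
(3j)²=80/7293 [(6 5 5; 0 0 0)], sign=+1
Σ_t [0,1]: t=0:+1/207360 t=1:−1/103680 = -1/207360
(3j)²=21/2431 [(6 5 5; 2 -4 2)], sign=+1
⇒ 4πI² = 560/3757
I = (+1)√(560/3757/(4π)) = 0.10891018

0.108910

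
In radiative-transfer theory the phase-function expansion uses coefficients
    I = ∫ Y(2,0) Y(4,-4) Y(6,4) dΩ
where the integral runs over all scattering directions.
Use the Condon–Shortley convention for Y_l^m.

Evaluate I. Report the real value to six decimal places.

0.106690

Rules hold: Σm=0, L=12 even, 2≤6≤6.
N = 5·9·13 = 585
Δ = 0!·4!·8!/13! = 1/6435
Racah Σ t=0..0: t=0:+1/2304 = 1/2304
⇒ 3j(2 4 6; 0 0 0)² = 5/143, sgn +1
Racah Σ t=0..0: t=0:+1/161280 = 1/161280
⇒ 3j(2 4 6; 0 -4 4)² = 1/143, sgn +1
4πI² = N·(3j₀)²·(3jₘ)² = 225/1573
I = +1·√(0.143039/4π) = 0.10668957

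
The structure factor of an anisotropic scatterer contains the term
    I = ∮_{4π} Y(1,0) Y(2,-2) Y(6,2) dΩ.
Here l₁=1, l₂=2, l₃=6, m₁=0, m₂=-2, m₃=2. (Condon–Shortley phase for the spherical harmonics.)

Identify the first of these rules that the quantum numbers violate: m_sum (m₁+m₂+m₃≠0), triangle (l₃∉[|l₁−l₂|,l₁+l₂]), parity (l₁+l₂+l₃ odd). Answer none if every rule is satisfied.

triangle

m₁+m₂+m₃ = 0 − 2 + 2 = 0  ✓
triangle: |1−2|=1 ≤ l₃=6 ≤ 1+2=3  ✗
parity: l₁+l₂+l₃ = 9 is odd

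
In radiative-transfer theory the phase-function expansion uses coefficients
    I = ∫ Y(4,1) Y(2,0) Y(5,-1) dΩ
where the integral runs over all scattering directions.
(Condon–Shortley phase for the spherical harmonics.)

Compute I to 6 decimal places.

0.000000

l₁+l₂+l₃=11 is odd: 3j(l;000)=0 ⇒ I=0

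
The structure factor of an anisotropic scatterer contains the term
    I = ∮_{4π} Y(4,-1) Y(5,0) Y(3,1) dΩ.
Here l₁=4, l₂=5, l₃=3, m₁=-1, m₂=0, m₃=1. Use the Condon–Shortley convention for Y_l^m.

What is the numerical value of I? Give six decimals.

Checks pass: Σm=0; 12 even; l₃=3∈[1,9].
(2·4+1)(2·5+1)(2·3+1) = 693
Δ: 6! 2! 4! / 13! → 1/180180
sum: t=2:+1/576 t=3:−1/144 t=4:+1/576 = -1/288
3j²(4 5 3; 0 0 0) = Δ·Π!·Σ² = 20/1001  (sign +1)
sum: t=3:−1/288 t=4:+1/288 t=5:−1/5760 = -1/5760
3j²(4 5 3; -1 0 1) = Δ·Π!·Σ² = 1/12012  (sign -1)
combine: 4πI² = 693·20/1001·1/12012 = 15/13013
take √, sign -1: I = -0.00957750

-0.009577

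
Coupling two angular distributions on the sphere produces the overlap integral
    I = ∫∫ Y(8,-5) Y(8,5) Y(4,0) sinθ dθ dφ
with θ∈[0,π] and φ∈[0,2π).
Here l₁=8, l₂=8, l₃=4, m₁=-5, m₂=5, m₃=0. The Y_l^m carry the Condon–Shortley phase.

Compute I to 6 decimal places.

m-sum 0 ✓  L=20 even ✓  0≤4≤16 ✓
Π(2lᵢ+1) = 17×17×9 = 2601
triangle coeff Δ(8,8,4) = 1/185175900
Σ_t [4,8]: t=4:+1/557383680 t=5:−1/21772800 t=6:+1/8294400 t=7:−1/21772800 t=8:+1/557383680 = 1/30965760
(3j)²=36/4199 [(8 8 4; 0 0 0)], sign=+1
Σ_t [9,12]: t=9:−1/1254113280 t=10:+1/261273600 t=11:−1/638668800 t=12:+1/17244057600 = 1/656916480
(3j)²=13/1292 [(8 8 4; -5 5 0)], sign=+1
⇒ 4πI² = 81/361
I = (+1)√(81/361/(4π)) = 0.13362385

0.133624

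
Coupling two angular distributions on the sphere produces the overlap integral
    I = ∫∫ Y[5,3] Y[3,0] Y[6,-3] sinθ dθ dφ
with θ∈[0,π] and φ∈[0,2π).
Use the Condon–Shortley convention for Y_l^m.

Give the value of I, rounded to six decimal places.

m-sum 0 ✓  L=14 even ✓  2≤6≤8 ✓
Π(2lᵢ+1) = 11×7×13 = 1001
triangle coeff Δ(5,3,6) = 1/675675
Σ_t [0,2]: t=0:+1/8640 t=1:−1/2304 t=2:+1/8640 = -7/34560
(3j)²=7/429 [(5 3 6; 0 0 0)], sign=-1
Σ_t [0,2]: t=0:+1/17280 t=1:−1/20160 t=2:+1/483840 = 1/96768
(3j)²=1/1001 [(5 3 6; 3 0 -3)], sign=-1
⇒ 4πI² = 7/429
I = (+1)√(7/429/(4π)) = 0.03603425

0.036034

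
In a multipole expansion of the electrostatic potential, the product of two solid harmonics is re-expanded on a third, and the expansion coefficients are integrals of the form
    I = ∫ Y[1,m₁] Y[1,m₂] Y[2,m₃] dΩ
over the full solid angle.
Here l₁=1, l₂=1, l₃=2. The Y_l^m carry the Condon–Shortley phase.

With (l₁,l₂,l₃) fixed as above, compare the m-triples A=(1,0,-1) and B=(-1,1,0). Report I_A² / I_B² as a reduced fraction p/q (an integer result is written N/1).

3/1

Same 1,1,2: normalisation and zero-m 3j drop out of the ratio.
A: Δ: 0! 2! 2! / 5! → 1/30; sum: t=0:+1/2 = 1/2; 3j²(1 1 2; 1 0 -1) = Δ·Π!·Σ² = 1/10  (sign -1)
B: Δ: 0! 2! 2! / 5! → 1/30; sum: t=0:+1/4 = 1/4; 3j²(1 1 2; -1 1 0) = Δ·Π!·Σ² = 1/30  (sign +1)
I_A²/I_B² = (1/10)/(1/30) = 3/1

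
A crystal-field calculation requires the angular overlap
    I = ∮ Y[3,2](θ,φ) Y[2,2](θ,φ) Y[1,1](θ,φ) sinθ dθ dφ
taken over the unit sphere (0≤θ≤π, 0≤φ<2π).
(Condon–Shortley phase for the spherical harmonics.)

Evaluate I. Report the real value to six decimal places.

2 + 2 + 1 = 5 ≠ 0: azimuthal integral kills it; I = 0

0.000000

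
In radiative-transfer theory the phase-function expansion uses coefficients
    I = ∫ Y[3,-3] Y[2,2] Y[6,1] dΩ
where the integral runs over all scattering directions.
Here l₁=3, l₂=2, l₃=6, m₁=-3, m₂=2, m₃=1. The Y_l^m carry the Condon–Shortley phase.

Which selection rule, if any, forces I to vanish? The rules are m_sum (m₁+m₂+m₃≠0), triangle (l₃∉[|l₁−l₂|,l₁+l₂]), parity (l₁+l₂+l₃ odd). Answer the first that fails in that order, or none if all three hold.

triangle

azimuthal sum: -3 + 2 + 1 = 0  ✓
1 ≤ 6 ≤ 5 (triangle on l)  ✗
L = 3 + 2 + 6 = 11 (odd)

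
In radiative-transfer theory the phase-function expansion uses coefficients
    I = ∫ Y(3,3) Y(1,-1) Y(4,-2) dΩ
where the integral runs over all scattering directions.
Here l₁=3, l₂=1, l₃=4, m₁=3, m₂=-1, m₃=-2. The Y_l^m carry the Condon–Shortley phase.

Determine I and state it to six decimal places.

0.061558

Checks pass: Σm=0; 8 even; l₃=4∈[2,4].
(2·3+1)(2·1+1)(2·4+1) = 189
Δ: 0! 6! 2! / 9! → 1/252
sum: t=0:+1/36 = 1/36
3j²(3 1 4; 0 0 0) = Δ·Π!·Σ² = 4/63  (sign +1)
sum: t=0:+1/1440 = 1/1440
3j²(3 1 4; 3 -1 -2) = Δ·Π!·Σ² = 1/252  (sign +1)
combine: 4πI² = 189·4/63·1/252 = 1/21
take √, sign +1: I = 0.06155813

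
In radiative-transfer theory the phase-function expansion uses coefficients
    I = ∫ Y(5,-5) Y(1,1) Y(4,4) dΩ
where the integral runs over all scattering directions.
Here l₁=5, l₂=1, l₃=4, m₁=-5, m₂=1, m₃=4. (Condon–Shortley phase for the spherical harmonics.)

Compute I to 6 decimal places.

m-sum 0 ✓  L=10 even ✓  4≤4≤6 ✓
Π(2lᵢ+1) = 11×3×9 = 297
triangle coeff Δ(5,1,4) = 1/495
Σ_t [1,1]: t=1:−1/576 = -1/576
(3j)²=5/99 [(5 1 4; 0 0 0)], sign=-1
Σ_t [2,2]: t=2:+1/80640 = 1/80640
(3j)²=1/11 [(5 1 4; -5 1 4)], sign=+1
⇒ 4πI² = 15/11
I = (-1)√(15/11/(4π)) = -0.32941575

-0.329416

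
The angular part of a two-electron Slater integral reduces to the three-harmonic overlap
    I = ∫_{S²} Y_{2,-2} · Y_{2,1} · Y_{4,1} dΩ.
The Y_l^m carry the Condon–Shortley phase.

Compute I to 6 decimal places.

m-sum 0 ✓  L=8 even ✓  0≤4≤4 ✓
Π(2lᵢ+1) = 5×5×9 = 225
triangle coeff Δ(2,2,4) = 1/630
Σ_t [0,0]: t=0:+1/16 = 1/16
(3j)²=2/35 [(2 2 4; 0 0 0)], sign=+1
Σ_t [0,0]: t=0:+1/144 = 1/144
(3j)²=1/126 [(2 2 4; -2 1 1)], sign=-1
⇒ 4πI² = 5/49
I = (-1)√(5/49/(4π)) = -0.09011188

-0.090112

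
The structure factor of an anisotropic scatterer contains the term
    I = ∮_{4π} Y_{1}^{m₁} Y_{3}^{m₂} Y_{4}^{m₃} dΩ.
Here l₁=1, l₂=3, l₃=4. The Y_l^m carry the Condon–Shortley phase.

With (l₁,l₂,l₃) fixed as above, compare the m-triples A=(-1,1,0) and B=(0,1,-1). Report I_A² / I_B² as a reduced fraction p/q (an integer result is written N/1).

2/5

l's match ⇒ only the (l;m) 3-j factors differ between A and B.
A: triangle coeff Δ(1,3,4) = 1/252; Σ_t [0,0]: t=0:+1/96 = 1/96; (3j)²=1/42 [(1 3 4; -1 1 0)], sign=+1
B: triangle coeff Δ(1,3,4) = 1/252; Σ_t [0,0]: t=0:+1/48 = 1/48; (3j)²=5/84 [(1 3 4; 0 1 -1)], sign=-1
I_A²/I_B² = (1/42)/(5/84) = 2/5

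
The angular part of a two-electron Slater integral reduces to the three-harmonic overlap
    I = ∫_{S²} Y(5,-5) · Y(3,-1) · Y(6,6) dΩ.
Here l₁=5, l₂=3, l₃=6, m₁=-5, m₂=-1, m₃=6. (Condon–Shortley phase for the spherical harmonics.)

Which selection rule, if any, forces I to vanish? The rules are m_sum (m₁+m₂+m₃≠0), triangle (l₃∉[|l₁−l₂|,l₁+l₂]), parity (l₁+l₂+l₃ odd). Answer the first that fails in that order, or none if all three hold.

none

azimuthal sum: -5 − 1 + 6 = 0  ✓
2 ≤ 6 ≤ 8 (triangle on l)  ✓
L = 5 + 3 + 6 = 14 (even)  ✓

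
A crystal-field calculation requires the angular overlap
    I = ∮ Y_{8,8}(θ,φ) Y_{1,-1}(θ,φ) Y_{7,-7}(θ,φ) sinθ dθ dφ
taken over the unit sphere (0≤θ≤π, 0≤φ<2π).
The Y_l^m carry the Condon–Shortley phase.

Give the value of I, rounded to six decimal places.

Rules hold: Σm=0, L=16 even, 7≤7≤9.
N = 17·3·15 = 765
Δ = 2!·14!·0!/17! = 1/2040
Racah Σ t=1..1: t=1:−1/25401600 = -1/25401600
⇒ 3j(8 1 7; 0 0 0)² = 8/255, sgn +1
Racah Σ t=0..0: t=0:+1/174356582400 = 1/174356582400
⇒ 3j(8 1 7; 8 -1 -7)² = 1/17, sgn +1
4πI² = N·(3j₀)²·(3jₘ)² = 24/17
I = +1·√(1.41176/4π) = 0.33517856

0.335179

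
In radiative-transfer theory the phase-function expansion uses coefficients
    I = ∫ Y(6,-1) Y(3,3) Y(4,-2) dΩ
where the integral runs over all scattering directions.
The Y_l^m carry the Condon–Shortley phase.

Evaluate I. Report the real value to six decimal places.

0.000000

L=13 odd ⇒ parity kills the (l;000) factor ⇒ I = 0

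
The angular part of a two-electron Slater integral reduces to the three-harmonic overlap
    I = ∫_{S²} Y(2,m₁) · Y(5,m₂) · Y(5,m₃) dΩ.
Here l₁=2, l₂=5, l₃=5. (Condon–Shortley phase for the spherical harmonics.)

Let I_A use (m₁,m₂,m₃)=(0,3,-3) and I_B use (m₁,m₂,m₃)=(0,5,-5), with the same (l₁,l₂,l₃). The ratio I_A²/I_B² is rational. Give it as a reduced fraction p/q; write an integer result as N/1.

1/225

l's match ⇒ only the (l;m) 3-j factors differ between A and B.
A: triangle coeff Δ(2,5,5) = 1/38610; Σ_t [0,2]: t=0:+1/161280 t=1:−1/5040 t=2:+1/5760 = -1/53760; (3j)²=1/4290 [(2 5 5; 0 3 -3)], sign=-1
B: triangle coeff Δ(2,5,5) = 1/38610; Σ_t [2,2]: t=2:+1/161280 = 1/161280; (3j)²=15/286 [(2 5 5; 0 5 -5)], sign=+1
I_A²/I_B² = (1/4290)/(15/286) = 1/225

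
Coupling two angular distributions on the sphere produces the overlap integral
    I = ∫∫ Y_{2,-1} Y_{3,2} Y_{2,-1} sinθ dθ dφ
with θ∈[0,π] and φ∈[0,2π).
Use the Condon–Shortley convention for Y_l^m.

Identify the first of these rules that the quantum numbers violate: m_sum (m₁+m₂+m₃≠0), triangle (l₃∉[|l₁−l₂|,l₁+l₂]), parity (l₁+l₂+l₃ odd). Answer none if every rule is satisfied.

Σmᵢ = 0  ✓
l₃∈[|l₁−l₂|,l₁+l₂]=[1,5], have l₃=2  ✓
Σlᵢ = 7 ⇒ odd  ✗

parity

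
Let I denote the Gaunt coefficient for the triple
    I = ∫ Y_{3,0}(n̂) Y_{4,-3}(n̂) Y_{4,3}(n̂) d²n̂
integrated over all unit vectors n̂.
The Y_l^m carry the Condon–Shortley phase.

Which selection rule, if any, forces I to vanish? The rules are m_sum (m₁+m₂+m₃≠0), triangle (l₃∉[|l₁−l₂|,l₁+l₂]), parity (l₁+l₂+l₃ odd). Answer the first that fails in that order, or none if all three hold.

parity

Σmᵢ = 0  ✓
l₃∈[|l₁−l₂|,l₁+l₂]=[1,7], have l₃=4  ✓
Σlᵢ = 11 ⇒ odd  ✗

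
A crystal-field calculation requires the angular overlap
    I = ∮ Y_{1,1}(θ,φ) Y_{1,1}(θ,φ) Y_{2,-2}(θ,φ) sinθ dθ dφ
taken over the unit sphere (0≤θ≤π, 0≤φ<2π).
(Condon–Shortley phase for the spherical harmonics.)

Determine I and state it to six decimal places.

Rules hold: Σm=0, L=4 even, 0≤2≤2.
N = 3·3·5 = 45
Δ = 0!·2!·2!/5! = 1/30
Racah Σ t=0..0: t=0:+1/1 = 1/1
⇒ 3j(1 1 2; 0 0 0)² = 2/15, sgn +1
Racah Σ t=0..0: t=0:+1/4 = 1/4
⇒ 3j(1 1 2; 1 1 -2)² = 1/5, sgn +1
4πI² = N·(3j₀)²·(3jₘ)² = 6/5
I = +1·√(1.2/4π) = 0.30901936

0.309019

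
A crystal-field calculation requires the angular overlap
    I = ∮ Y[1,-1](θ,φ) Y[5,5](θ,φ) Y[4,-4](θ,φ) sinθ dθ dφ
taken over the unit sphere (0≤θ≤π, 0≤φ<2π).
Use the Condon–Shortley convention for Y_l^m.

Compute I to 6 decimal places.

-0.329416

Rules hold: Σm=0, L=10 even, 4≤4≤6.
N = 3·11·9 = 297
Δ = 2!·0!·8!/11! = 1/495
Racah Σ t=1..1: t=1:−1/576 = -1/576
⇒ 3j(1 5 4; 0 0 0)² = 5/99, sgn -1
Racah Σ t=2..2: t=2:+1/80640 = 1/80640
⇒ 3j(1 5 4; -1 5 -4)² = 1/11, sgn +1
4πI² = N·(3j₀)²·(3jₘ)² = 15/11
I = -1·√(1.36364/4π) = -0.32941575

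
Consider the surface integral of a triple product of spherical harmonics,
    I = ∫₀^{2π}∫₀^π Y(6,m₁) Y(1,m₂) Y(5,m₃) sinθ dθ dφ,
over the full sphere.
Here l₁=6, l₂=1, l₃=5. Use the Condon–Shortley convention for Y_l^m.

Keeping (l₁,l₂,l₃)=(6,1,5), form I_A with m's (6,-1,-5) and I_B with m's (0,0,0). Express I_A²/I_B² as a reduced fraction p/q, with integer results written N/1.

l's match ⇒ only the (l;m) 3-j factors differ between A and B.
A: triangle coeff Δ(6,1,5) = 1/858; Σ_t [0,0]: t=0:+1/7257600 = 1/7257600; (3j)²=1/13 [(6 1 5; 6 -1 -5)], sign=+1
B: triangle coeff Δ(6,1,5) = 1/858; Σ_t [1,1]: t=1:−1/14400 = -1/14400; (3j)²=6/143 [(6 1 5; 0 0 0)], sign=+1
I_A²/I_B² = (1/13)/(6/143) = 11/6

11/6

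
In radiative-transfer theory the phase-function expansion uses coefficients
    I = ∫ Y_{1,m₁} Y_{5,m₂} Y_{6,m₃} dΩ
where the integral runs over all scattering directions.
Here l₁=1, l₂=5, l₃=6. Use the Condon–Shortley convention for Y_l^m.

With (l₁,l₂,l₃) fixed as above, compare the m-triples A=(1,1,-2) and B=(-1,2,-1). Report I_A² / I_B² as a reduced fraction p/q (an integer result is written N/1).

Same 1,5,6: normalisation and zero-m 3j drop out of the ratio.
A: Δ: 0! 2! 10! / 13! → 1/858; sum: t=0:+1/34560 = 1/34560; 3j²(1 5 6; 1 1 -2) = Δ·Π!·Σ² = 14/429  (sign +1)
B: Δ: 0! 2! 10! / 13! → 1/858; sum: t=0:+1/60480 = 1/60480; 3j²(1 5 6; -1 2 -1) = Δ·Π!·Σ² = 5/429  (sign -1)
I_A²/I_B² = (14/429)/(5/429) = 14/5

14/5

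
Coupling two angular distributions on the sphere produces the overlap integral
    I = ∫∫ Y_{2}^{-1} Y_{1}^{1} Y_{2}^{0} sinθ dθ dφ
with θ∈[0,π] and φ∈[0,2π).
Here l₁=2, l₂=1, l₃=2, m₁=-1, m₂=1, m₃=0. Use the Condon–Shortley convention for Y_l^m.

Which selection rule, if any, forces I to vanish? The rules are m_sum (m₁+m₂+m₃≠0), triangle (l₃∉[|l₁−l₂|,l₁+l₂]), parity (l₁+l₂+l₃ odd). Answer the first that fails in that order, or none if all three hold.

parity

Σmᵢ = 0  ✓
l₃∈[|l₁−l₂|,l₁+l₂]=[1,3], have l₃=2  ✓
Σlᵢ = 5 ⇒ odd  ✗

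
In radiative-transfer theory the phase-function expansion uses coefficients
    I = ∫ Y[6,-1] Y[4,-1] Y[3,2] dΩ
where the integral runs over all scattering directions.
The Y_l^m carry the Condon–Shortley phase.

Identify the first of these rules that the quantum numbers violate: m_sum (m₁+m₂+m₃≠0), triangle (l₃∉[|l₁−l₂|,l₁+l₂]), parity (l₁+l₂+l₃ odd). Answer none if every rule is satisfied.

parity

m₁+m₂+m₃ = -1 − 1 + 2 = 0  ✓
triangle: |6−4|=2 ≤ l₃=3 ≤ 6+4=10  ✓
parity: l₁+l₂+l₃ = 13 is odd  ✗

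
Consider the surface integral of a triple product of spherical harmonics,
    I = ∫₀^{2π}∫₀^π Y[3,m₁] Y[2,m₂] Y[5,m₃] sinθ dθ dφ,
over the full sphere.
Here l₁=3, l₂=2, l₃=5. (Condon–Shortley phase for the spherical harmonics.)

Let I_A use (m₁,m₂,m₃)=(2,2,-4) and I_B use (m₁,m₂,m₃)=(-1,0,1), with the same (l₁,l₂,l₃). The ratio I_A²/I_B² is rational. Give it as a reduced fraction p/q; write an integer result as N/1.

7/5

Same 3,2,5: normalisation and zero-m 3j drop out of the ratio.
A: Δ: 0! 6! 4! / 11! → 1/2310; sum: t=0:+1/2880 = 1/2880; 3j²(3 2 5; 2 2 -4) = Δ·Π!·Σ² = 3/55  (sign -1)
B: Δ: 0! 6! 4! / 11! → 1/2310; sum: t=0:+1/192 = 1/192; 3j²(3 2 5; -1 0 1) = Δ·Π!·Σ² = 3/77  (sign +1)
I_A²/I_B² = (3/55)/(3/77) = 7/5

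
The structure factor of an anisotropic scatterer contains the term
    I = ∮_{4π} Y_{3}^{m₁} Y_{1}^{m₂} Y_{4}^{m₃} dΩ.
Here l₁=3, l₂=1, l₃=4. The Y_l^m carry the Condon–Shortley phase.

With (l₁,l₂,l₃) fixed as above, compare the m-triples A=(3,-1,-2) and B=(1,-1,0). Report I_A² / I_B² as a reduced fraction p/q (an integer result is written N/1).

1/6

Shared (l₁,l₂,l₃)=(3,1,4): N and (l;000)² cancel in I_A²/I_B².
A: Δ = 0!·6!·2!/9! = 1/252; Racah Σ t=0..0: t=0:+1/1440 = 1/1440; ⇒ 3j(3 1 4; 3 -1 -2)² = 1/252, sgn +1
B: Δ = 0!·6!·2!/9! = 1/252; Racah Σ t=0..0: t=0:+1/96 = 1/96; ⇒ 3j(3 1 4; 1 -1 0)² = 1/42, sgn +1
I_A²/I_B² = (1/252)/(1/42) = 1/6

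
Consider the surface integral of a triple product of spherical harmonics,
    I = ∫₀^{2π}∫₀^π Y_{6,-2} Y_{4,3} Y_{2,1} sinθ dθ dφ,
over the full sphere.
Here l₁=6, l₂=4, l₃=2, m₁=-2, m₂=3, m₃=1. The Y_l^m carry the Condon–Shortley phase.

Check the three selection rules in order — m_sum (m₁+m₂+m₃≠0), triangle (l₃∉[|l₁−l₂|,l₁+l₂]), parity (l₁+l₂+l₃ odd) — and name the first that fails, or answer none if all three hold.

m_sum

m₁+m₂+m₃ = -2 + 3 + 1 = 2  ✗
triangle: |6−4|=2 ≤ l₃=2 ≤ 6+4=10
parity: l₁+l₂+l₃ = 12 is even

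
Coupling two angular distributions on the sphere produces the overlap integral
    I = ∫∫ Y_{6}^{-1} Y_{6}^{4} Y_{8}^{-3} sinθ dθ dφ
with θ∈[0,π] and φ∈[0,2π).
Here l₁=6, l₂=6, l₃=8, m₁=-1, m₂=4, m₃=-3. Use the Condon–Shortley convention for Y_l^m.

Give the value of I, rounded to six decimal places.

Checks pass: Σm=0; 20 even; l₃=8∈[0,12].
(2·6+1)(2·6+1)(2·8+1) = 2873
Δ: 4! 8! 8! / 21! → 1/1309458150
sum: t=0:+1/49766400 t=1:−1/3110400 t=2:+1/1327104 t=3:−1/3110400 t=4:+1/49766400 = 1/6635520
3j²(6 6 8; 0 0 0) = Δ·Π!·Σ² = 350/46189  (sign +1)
sum: t=2:+1/116121600 t=3:−1/17418240 t=4:+1/24883200 = -1/116121600
3j²(6 6 8; -1 4 -3) = Δ·Π!·Σ² = 5/4199  (sign +1)
combine: 4πI² = 2873·350/46189·5/4199 = 1750/67507
take √, sign +1: I = 0.04541922

0.045419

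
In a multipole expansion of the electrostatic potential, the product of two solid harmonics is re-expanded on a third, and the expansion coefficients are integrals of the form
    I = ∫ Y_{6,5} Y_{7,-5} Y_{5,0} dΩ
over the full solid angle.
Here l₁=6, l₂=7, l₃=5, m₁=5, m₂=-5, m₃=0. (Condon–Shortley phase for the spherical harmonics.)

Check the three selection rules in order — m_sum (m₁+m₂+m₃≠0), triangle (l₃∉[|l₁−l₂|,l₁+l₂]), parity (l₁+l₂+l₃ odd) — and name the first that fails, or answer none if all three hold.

Σmᵢ = 0  ✓
l₃∈[|l₁−l₂|,l₁+l₂]=[1,13], have l₃=5  ✓
Σlᵢ = 18 ⇒ even  ✓

none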